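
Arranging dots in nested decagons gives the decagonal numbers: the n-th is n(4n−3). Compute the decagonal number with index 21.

1701

21·(4·21 − 3) = 21·81 = 1701.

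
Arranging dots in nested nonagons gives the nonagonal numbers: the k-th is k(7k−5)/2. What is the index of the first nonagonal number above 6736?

45

Solve n(7n−5)/2 > 6736 for integer n.
The largest n with value ≤ 6736 is 44 (since 6666 ≤ 6736 < 6975), so the first above is n = 45, value 6975.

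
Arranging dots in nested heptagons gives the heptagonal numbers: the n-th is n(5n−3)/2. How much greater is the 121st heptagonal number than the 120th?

Consecutive heptagonal numbers differ by 5n − 4: here 5·121 − 4 = 601.

601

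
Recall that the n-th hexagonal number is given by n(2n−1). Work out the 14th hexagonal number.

378

14·(2·14 − 1) = 14·27 = 378.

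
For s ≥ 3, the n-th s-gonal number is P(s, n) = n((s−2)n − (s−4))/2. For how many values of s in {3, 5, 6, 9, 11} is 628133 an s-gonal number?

1

s = 3: P(3, 1120) = 627760 and P(3, 1121) = 628881; 628133 is not s-gonal.
s = 5: P(5, 647) = 627590 and P(5, 648) = 629532; 628133 is not s-gonal.
s = 6: P(6, 560) = 626640 and P(6, 561) = 628881; 628133 is not s-gonal.
s = 9: P(9, 423) = 625194 and P(9, 424) = 628156; 628133 is not s-gonal.
s = 11: P(11, 374) = 628133. ✓
Hits: s ∈ {11} → 1.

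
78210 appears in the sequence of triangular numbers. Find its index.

395

Set n(n+1)/2 = 78210, giving n² + n − 156420 = 0.
So n = (-1 + 791) / 2 = 790/2 = 395.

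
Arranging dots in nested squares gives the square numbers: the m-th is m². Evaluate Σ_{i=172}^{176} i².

151390

Σ_{i=172}^{176} i² = 1832776 − 1681386 = 151390.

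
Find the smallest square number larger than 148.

Solve n² > 148 for integer n.
The largest n with value ≤ 148 is 12 (since 144 ≤ 148 < 169), so the first above is n = 13, value 169.

169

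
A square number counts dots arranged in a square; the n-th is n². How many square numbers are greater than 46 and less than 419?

14

The n-th square number is n².
Smallest index with value > 46: n = 7 (giving 49).
Largest index with value < 419: n = 20 (giving 400).
Indices 7 through 20: 14 terms.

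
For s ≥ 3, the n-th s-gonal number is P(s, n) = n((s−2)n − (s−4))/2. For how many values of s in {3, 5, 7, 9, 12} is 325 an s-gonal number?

2

s = 3: P(3, 25) = 325. ✓
s = 5: P(5, 14) = 287 and P(5, 15) = 330; 325 is not s-gonal.
s = 7: P(7, 11) = 286 and P(7, 12) = 342; 325 is not s-gonal.
s = 9: P(9, 10) = 325. ✓
s = 12: P(12, 8) = 288 and P(12, 9) = 369; 325 is not s-gonal.
Hits: s ∈ {3, 9} → 2.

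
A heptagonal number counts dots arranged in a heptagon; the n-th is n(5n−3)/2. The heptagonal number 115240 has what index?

215

Set n(5n−3)/2 = 115240, giving 5n² − 3n − 230480 = 0.
The discriminant is 9 + 40·115240 = 4609609, and √4609609 = 2147.
So n = (3 + 2147) / 10 = 2150/10 = 215.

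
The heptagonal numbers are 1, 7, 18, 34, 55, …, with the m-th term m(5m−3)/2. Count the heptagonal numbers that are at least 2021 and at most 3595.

The n-th heptagonal number is n(5n−3)/2.
Smallest index with value ≥ 2021: n = 29 (giving 2059).
Largest index with value ≤ 3595: n = 38 (giving 3553).
Indices 29 through 38: 10 terms.

10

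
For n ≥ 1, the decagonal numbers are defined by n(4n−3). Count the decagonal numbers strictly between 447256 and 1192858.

212

The n-th decagonal number is n(4n−3).
Smallest index with value > 447256: n = 335 (giving 447895).
Largest index with value < 1192858: n = 546 (giving 1190826).
Indices 335 through 546: 212 terms.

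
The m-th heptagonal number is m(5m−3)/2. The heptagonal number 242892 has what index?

312

Set n(5n−3)/2 = 242892, giving 5n² − 3n − 485784 = 0.
The discriminant is 9 + 40·242892 = 9715689, and √9715689 = 3117.
So n = (3 + 3117) / 10 = 3120/10 = 312.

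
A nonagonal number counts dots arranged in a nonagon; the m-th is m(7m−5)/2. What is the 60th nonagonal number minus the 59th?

Consecutive nonagonal numbers differ by 7n − 6: here 7·60 − 6 = 414.

414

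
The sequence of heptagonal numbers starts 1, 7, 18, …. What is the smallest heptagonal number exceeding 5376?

5452

Solve n(5n−3)/2 > 5376 for integer n.
The largest n with value ≤ 5376 is 46 (since 5221 ≤ 5376 < 5452), so the first above is n = 47, value 5452.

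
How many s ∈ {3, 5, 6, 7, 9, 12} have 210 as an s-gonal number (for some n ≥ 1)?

s = 3: P(3, 20) = 210. ✓
s = 5: P(5, 12) = 210. ✓
s = 6: P(6, 10) = 190 and P(6, 11) = 231; 210 is not s-gonal.
s = 7: P(7, 9) = 189 and P(7, 10) = 235; 210 is not s-gonal.
s = 9: P(9, 8) = 204 and P(9, 9) = 261; 210 is not s-gonal.
s = 12: P(12, 6) = 156 and P(12, 7) = 217; 210 is not s-gonal.
Hits: s ∈ {3, 5} → 2.

2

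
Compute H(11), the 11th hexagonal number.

231

11·(2·11 − 1) = 11·21 = 231.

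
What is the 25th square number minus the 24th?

n² − (n−1)² = 2n − 1, so 25² − 24² = 2·25 − 1 = 49.

49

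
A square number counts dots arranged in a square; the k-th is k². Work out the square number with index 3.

9

The 3rd square number is n² with n = 3.
3² = 9.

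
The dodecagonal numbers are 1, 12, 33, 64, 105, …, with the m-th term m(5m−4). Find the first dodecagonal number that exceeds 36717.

37497

Solve n(5n−4) > 36717 for integer n.
The largest n with value ≤ 36717 is 86 (since 36636 ≤ 36717 < 37497), so the first above is n = 87, value 37497.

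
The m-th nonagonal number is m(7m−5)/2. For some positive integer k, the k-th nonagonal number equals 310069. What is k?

298

Set n(7n−5)/2 = 310069, giving 7n² − 5n − 620138 = 0.
The discriminant is 25 + 56·310069 = 17363889, and √17363889 = 4167.
So n = (5 + 4167) / 14 = 4172/14 = 298.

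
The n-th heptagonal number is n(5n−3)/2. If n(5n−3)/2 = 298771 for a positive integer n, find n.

Set n(5n−3)/2 = 298771, giving 5n² − 3n − 597542 = 0.
So n = (3 + 3457) / 10 = 3460/10 = 346.
Check: 346·(5·346 − 3)/2 = 298771. ✓

346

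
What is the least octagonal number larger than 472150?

Solve n(3n−2) > 472150 for integer n.
The largest n with value ≤ 472150 is 397 (since 472033 ≤ 472150 < 474416), so the first above is n = 398, value 474416.

474416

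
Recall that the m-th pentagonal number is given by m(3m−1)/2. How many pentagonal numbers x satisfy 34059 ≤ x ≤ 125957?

The n-th pentagonal number is n(3n−1)/2.
Smallest index with value ≥ 34059: n = 151 (giving 34126).
Largest index with value ≤ 125957: n = 289 (giving 125137).
Indices 151 through 289: 139 terms.

139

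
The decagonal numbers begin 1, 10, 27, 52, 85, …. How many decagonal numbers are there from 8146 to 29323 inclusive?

40

The n-th decagonal number is n(4n−3).
Smallest index with value ≥ 8146: n = 46 (giving 8326).
Largest index with value ≤ 29323: n = 85 (giving 28645).
Indices 46 through 85: 40 terms.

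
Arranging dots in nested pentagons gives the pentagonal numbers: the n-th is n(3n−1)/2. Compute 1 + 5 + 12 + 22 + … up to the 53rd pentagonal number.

Σ i(3i−1)/2 = (3Σi² − Σi) / 2 over i = 1..53.
Σi = 1431 and Σi² = 51039.
(3·51039 − 1·1431) / 2 = 151686/2 = 75843.

75843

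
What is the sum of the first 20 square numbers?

2870

Σ_{i=1}^{20} i² = 20·21·41/6 = 2870.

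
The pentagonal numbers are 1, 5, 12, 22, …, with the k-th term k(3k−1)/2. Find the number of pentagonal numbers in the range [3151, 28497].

93

The n-th pentagonal number is n(3n−1)/2.
Smallest index with value ≥ 3151: n = 46 (giving 3151).
Largest index with value ≤ 28497: n = 138 (giving 28497).
Indices 46 through 138: 93 terms.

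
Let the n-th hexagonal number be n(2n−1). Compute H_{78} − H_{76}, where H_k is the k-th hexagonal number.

78·(2·78 − 1) = 12090 and 76·(2·76 − 1) = 11476.
Difference: 12090 − 11476 = 614.

614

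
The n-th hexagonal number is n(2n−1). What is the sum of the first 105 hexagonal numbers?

777245

Σ i(2i−1) = 2Σi² − Σi over i = 1..105.
Σi = 5565 and Σi² = 391405.
2·391405 − 1·5565 = 777245.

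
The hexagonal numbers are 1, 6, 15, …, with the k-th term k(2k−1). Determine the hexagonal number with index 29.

1653

The 29th hexagonal number is n(2n−1) with n = 29.
29·(2·29 − 1) = 29·57 = 1653.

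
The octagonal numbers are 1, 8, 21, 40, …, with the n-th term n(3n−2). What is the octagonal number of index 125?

The 125th octagonal number is n(3n−2) with n = 125.
125·(3·125 − 2) = 125·373 = 46625.

46625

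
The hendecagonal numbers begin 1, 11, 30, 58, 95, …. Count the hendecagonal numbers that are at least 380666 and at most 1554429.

The n-th hendecagonal number is n(9n−7)/2.
Smallest index with value ≥ 380666: n = 292 (giving 382666).
Largest index with value ≤ 1554429: n = 588 (giving 1553790).
Indices 292 through 588: 297 terms.

297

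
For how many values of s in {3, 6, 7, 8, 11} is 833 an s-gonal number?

s = 3: P(3, 40) = 820 and P(3, 41) = 861; 833 is not s-gonal.
s = 6: P(6, 20) = 780 and P(6, 21) = 861; 833 is not s-gonal.
s = 7: P(7, 18) = 783 and P(7, 19) = 874; 833 is not s-gonal.
s = 8: P(8, 17) = 833. ✓
s = 11: P(11, 14) = 833. ✓
Hits: s ∈ {8, 11} → 2.

2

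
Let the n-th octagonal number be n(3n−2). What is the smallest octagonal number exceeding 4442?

Solve n(3n−2) > 4442 for integer n.
The largest n with value ≤ 4442 is 38 (since 4256 ≤ 4442 < 4485), so the first above is n = 39, value 4485.

4485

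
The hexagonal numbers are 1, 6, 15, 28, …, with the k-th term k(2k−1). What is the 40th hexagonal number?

3160

40·(2·40 − 1) = 40·79 = 3160.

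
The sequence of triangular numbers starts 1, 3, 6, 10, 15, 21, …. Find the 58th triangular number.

1711

The 58th triangular number is n(n+1)/2 with n = 58.
58·59/2 = 3422/2 = 1711.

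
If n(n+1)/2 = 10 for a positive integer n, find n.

Set n(n+1)/2 = 10, giving n² + n − 20 = 0.
So n = (-1 + 9) / 2 = 8/2 = 4.

4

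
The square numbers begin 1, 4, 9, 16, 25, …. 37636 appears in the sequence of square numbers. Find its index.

194

We need n² = 37636, so n = √37636 = 194.
Check: 194² = 37636. ✓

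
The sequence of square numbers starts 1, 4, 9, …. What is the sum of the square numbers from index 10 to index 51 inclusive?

Σ_{i=10}^{51} i² = 45526 − 285 = 45241.

45241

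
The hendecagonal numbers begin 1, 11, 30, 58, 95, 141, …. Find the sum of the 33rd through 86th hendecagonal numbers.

Σ i(9i−7)/2 = (9Σi² − 7Σi) / 2 over i = 33..86.
Σi = 3741 − 528 = 3213 and Σi² = 215731 − 11440 = 204291.
(9·204291 − 7·3213) / 2 = 1816128/2 = 908064.

908064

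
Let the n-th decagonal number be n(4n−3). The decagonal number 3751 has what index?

Set n(4n−3) = 3751, giving 4n² − 3n − 3751 = 0.
So n = (3 + 245) / 8 = 248/8 = 31.

31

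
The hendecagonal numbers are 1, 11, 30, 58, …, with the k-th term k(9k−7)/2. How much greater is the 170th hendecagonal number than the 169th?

Consecutive hendecagonal numbers differ by 9n − 8: here 9·170 − 8 = 1522.

1522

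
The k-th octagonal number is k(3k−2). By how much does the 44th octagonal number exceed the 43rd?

Consecutive octagonal numbers differ by 6n − 5: here 6·44 − 5 = 259.

259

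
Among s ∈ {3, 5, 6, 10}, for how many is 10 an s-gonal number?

s = 3: P(3, 4) = 10. ✓
s = 5: P(5, 2) = 5 and P(5, 3) = 12; 10 is not s-gonal.
s = 6: P(6, 2) = 6 and P(6, 3) = 15; 10 is not s-gonal.
s = 10: P(10, 2) = 10. ✓
Hits: s ∈ {3, 10} → 2.

2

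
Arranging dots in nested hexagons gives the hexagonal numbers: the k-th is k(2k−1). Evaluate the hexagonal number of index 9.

153

9·(2·9 − 1) = 9·17 = 153.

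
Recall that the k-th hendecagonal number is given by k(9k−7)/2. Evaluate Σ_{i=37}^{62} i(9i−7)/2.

288756

Σ i(9i−7)/2 = (9Σi² − 7Σi) / 2 over i = 37..62.
Σi = 1953 − 666 = 1287 and Σi² = 81375 − 16206 = 65169.
(9·65169 − 7·1287) / 2 = 577512/2 = 288756.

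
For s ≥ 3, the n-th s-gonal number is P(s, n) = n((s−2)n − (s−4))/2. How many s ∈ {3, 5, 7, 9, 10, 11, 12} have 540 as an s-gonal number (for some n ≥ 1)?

s = 3: P(3, 32) = 528 and P(3, 33) = 561; 540 is not s-gonal.
s = 5: P(5, 19) = 532 and P(5, 20) = 590; 540 is not s-gonal.
s = 7: P(7, 15) = 540. ✓
s = 9: P(9, 12) = 474 and P(9, 13) = 559; 540 is not s-gonal.
s = 10: P(10, 12) = 540. ✓
s = 11: P(11, 11) = 506 and P(11, 12) = 606; 540 is not s-gonal.
s = 12: P(12, 10) = 460 and P(12, 11) = 561; 540 is not s-gonal.
Hits: s ∈ {7, 10} → 2.

2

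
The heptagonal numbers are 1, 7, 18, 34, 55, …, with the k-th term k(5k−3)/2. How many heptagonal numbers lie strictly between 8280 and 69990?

110

The n-th heptagonal number is n(5n−3)/2.
Smallest index with value > 8280: n = 58 (giving 8323).
Largest index with value < 69990: n = 167 (giving 69472).
Indices 58 through 167: 110 terms.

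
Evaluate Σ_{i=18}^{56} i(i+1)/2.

29887

Σ i(i+1)/2 = (Σi² + Σi) / 2 over i = 18..56.
Σi = 1596 − 153 = 1443 and Σi² = 60116 − 1785 = 58331.
(1·58331 + 1·1443) / 2 = 59774/2 = 29887.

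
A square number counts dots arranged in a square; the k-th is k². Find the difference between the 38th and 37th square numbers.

75

n² − (n−1)² = 2n − 1, so 38² − 37² = 2·38 − 1 = 75.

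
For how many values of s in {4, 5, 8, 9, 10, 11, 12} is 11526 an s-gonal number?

1

s = 4: P(4, 107) = 11449 and P(4, 108) = 11664; 11526 is not s-gonal.
s = 5: P(5, 87) = 11310 and P(5, 88) = 11572; 11526 is not s-gonal.
s = 8: P(8, 62) = 11408 and P(8, 63) = 11781; 11526 is not s-gonal.
s = 9: P(9, 57) = 11229 and P(9, 58) = 11629; 11526 is not s-gonal.
s = 10: P(10, 54) = 11502 and P(10, 55) = 11935; 11526 is not s-gonal.
s = 11: P(11, 51) = 11526. ✓
s = 12: P(12, 48) = 11328 and P(12, 49) = 11809; 11526 is not s-gonal.
Hits: s ∈ {11} → 1.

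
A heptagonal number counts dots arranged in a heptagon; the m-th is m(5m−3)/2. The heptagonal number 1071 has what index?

Set n(5n−3)/2 = 1071, giving 5n² − 3n − 2142 = 0.
The discriminant is 9 + 40·1071 = 42849, and √42849 = 207.
So n = (3 + 207) / 10 = 210/10 = 21.

21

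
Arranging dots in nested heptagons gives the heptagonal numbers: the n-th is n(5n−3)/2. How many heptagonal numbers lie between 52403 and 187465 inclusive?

129

The n-th heptagonal number is n(5n−3)/2.
Smallest index with value ≥ 52403: n = 146 (giving 53071).
Largest index with value ≤ 187465: n = 274 (giving 187279).
Indices 146 through 274: 129 terms.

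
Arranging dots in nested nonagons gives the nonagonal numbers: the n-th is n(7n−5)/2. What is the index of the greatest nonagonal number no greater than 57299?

128

Solve n(7n−5)/2 ≤ 57299 for integer n.
n = 128 gives 57024 ≤ 57299, while n = 129 gives 57921 > 57299; so the answer is index 128.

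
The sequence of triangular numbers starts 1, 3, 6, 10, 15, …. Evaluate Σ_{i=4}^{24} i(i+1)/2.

Σ i(i+1)/2 = (Σi² + Σi) / 2 over i = 4..24.
Σi = 300 − 6 = 294 and Σi² = 4900 − 14 = 4886.
(1·4886 + 1·294) / 2 = 5180/2 = 2590.

2590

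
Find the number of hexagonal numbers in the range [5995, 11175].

21

The n-th hexagonal number is n(2n−1).
Smallest index with value ≥ 5995: n = 55 (giving 5995).
Largest index with value ≤ 11175: n = 75 (giving 11175).
Indices 55 through 75: 21 terms.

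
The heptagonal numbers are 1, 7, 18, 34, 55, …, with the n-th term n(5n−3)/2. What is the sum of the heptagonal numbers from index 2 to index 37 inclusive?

42882

Σ i(5i−3)/2 = (5Σi² − 3Σi) / 2 over i = 2..37.
Σi = 703 − 1 = 702 and Σi² = 17575 − 1 = 17574.
(5·17574 − 3·702) / 2 = 85764/2 = 42882.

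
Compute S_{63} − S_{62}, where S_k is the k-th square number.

125

n² − (n−1)² = 2n − 1, so 63² − 62² = 2·63 − 1 = 125.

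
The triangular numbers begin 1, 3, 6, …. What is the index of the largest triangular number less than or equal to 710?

37

Solve n(n+1)/2 ≤ 710 for integer n.
n = 37 gives 703 ≤ 710, while n = 38 gives 741 > 710; so the answer is index 37.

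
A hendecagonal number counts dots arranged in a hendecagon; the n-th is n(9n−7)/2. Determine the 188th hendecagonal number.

158390

The 188th hendecagonal number is n(9n−7)/2 with n = 188.
188·(9·188 − 7)/2 = 188·1685/2 = 158390.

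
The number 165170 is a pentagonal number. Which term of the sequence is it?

332

Set n(3n−1)/2 = 165170, giving 3n² − n − 330340 = 0.
The discriminant is 1 + 24·165170 = 3964081, and √3964081 = 1991.
So n = (1 + 1991) / 6 = 1992/6 = 332.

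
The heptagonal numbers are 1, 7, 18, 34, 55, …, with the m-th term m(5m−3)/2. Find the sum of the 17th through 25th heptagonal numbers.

9789

Σ i(5i−3)/2 = (5Σi² − 3Σi) / 2 over i = 17..25.
Σi = 325 − 136 = 189 and Σi² = 5525 − 1496 = 4029.
(5·4029 − 3·189) / 2 = 19578/2 = 9789.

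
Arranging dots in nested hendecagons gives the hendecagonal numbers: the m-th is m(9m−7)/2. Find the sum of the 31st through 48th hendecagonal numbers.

126072

Σ i(9i−7)/2 = (9Σi² − 7Σi) / 2 over i = 31..48.
Σi = 1176 − 465 = 711 and Σi² = 38024 − 9455 = 28569.
(9·28569 − 7·711) / 2 = 252144/2 = 126072.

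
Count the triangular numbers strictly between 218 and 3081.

The n-th triangular number is n(n+1)/2.
Smallest index with value > 218: n = 21 (giving 231).
Largest index with value < 3081: n = 77 (giving 3003).
Indices 21 through 77: 57 terms.

57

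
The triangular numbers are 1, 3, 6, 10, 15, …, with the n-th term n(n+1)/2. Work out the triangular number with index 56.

1596

The 56th triangular number is n(n+1)/2 with n = 56.
56·57/2 = 3192/2 = 1596.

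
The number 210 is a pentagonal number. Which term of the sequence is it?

Set n(3n−1)/2 = 210, giving 3n² − n − 420 = 0.
So n = (1 + 71) / 6 = 72/6 = 12.

12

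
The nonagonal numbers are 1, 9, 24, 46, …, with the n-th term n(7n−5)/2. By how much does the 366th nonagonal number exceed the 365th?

Consecutive nonagonal numbers differ by 7n − 6: here 7·366 − 6 = 2556.

2556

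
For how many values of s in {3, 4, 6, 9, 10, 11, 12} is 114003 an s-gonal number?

s = 3: P(3, 477) = 114003. ✓
s = 4: P(4, 337) = 113569 and P(4, 338) = 114244; 114003 is not s-gonal.
s = 6: P(6, 239) = 114003. ✓
s = 9: P(9, 180) = 112950 and P(9, 181) = 114211; 114003 is not s-gonal.
s = 10: P(10, 169) = 113737 and P(10, 170) = 115090; 114003 is not s-gonal.
s = 11: P(11, 159) = 113208 and P(11, 160) = 114640; 114003 is not s-gonal.
s = 12: P(12, 151) = 113401 and P(12, 152) = 114912; 114003 is not s-gonal.
Hits: s ∈ {3, 6} → 2.

2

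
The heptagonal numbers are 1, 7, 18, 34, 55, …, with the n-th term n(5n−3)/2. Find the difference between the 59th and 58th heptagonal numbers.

291

Consecutive heptagonal numbers differ by 5n − 4: here 5·59 − 4 = 291.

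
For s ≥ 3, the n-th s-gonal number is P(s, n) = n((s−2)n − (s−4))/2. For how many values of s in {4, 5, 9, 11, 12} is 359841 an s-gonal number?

1

s = 4: P(4, 599) = 358801 and P(4, 600) = 360000; 359841 is not s-gonal.
s = 5: P(5, 489) = 358437 and P(5, 490) = 359905; 359841 is not s-gonal.
s = 9: P(9, 321) = 359841. ✓
s = 11: P(11, 283) = 359410 and P(11, 284) = 361958; 359841 is not s-gonal.
s = 12: P(12, 268) = 358048 and P(12, 269) = 360729; 359841 is not s-gonal.
Hits: s ∈ {9} → 1.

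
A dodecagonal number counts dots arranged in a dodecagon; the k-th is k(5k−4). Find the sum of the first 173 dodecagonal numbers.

8644291

Σ i(5i−4) = 5Σi² − 4Σi over i = 1..173.
Σi = 15051 and Σi² = 1740899.
5·1740899 − 4·15051 = 8644291.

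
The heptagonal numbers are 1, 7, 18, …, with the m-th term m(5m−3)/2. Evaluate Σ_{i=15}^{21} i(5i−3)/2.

Σ i(5i−3)/2 = (5Σi² − 3Σi) / 2 over i = 15..21.
Σi = 231 − 105 = 126 and Σi² = 3311 − 1015 = 2296.
(5·2296 − 3·126) / 2 = 11102/2 = 5551.

5551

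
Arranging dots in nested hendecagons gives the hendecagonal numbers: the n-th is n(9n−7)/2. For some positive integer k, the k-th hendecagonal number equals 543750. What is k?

348

Set n(9n−7)/2 = 543750, giving 9n² − 7n − 1087500 = 0.
The discriminant is 49 + 72·543750 = 39150049, and √39150049 = 6257.
So n = (7 + 6257) / 18 = 6264/18 = 348.
Check: 348·(9·348 − 7)/2 = 543750. ✓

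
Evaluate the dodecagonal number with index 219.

219·(5·219 − 4) = 219·1091 = 238929.

238929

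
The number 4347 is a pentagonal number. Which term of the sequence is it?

54

Set n(3n−1)/2 = 4347, giving 3n² − n − 8694 = 0.
So n = (1 + 323) / 6 = 324/6 = 54.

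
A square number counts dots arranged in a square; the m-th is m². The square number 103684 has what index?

322

We need n² = 103684, so n = √103684 = 322.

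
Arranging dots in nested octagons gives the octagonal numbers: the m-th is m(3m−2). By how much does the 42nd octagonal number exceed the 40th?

42·(3·42 − 2) = 5208 and 40·(3·40 − 2) = 4720.
Difference: 5208 − 4720 = 488.

488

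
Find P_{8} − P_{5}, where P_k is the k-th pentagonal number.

8·(3·8 − 1)/2 = 92 and 5·(3·5 − 1)/2 = 35.
Difference: 92 − 35 = 57.

57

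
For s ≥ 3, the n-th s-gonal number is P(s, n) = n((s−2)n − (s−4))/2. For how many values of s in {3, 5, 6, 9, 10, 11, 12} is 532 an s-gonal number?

s = 3: P(3, 32) = 528 and P(3, 33) = 561; 532 is not s-gonal.
s = 5: P(5, 19) = 532. ✓
s = 6: P(6, 16) = 496 and P(6, 17) = 561; 532 is not s-gonal.
s = 9: P(9, 12) = 474 and P(9, 13) = 559; 532 is not s-gonal.
s = 10: P(10, 11) = 451 and P(10, 12) = 540; 532 is not s-gonal.
s = 11: P(11, 11) = 506 and P(11, 12) = 606; 532 is not s-gonal.
s = 12: P(12, 10) = 460 and P(12, 11) = 561; 532 is not s-gonal.
Hits: s ∈ {5} → 1.

1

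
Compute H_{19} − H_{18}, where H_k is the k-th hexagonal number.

73

Consecutive hexagonal numbers differ by 4n − 3: here 4·19 − 3 = 73.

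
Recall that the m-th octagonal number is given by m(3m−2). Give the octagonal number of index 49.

The 49th octagonal number is n(3n−2) with n = 49.
49·(3·49 − 2) = 49·145 = 7105.

7105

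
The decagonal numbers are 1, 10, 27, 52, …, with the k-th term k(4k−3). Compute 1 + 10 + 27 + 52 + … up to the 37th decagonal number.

Σ i(4i−3) = 4Σi² − 3Σi over i = 1..37.
Σi = 703 and Σi² = 17575.
4·17575 − 3·703 = 68191.

68191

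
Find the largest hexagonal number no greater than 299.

276

Solve n(2n−1) ≤ 299 for integer n.
n = 12 gives 276 ≤ 299, while n = 13 gives 325 > 299; so the answer is 276.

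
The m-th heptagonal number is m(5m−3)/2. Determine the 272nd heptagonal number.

184552

The 272nd heptagonal number is n(5n−3)/2 with n = 272.
272·(5·272 − 3)/2 = 272·1357/2 = 184552.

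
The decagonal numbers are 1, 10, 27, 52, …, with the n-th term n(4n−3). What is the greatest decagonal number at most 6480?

Solve n(4n−3) ≤ 6480 for integer n.
n = 40 gives 6280 ≤ 6480, while n = 41 gives 6601 > 6480; so the answer is 6280.

6280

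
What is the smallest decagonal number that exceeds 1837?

1870

Solve n(4n−3) > 1837 for integer n.
The largest n with value ≤ 1837 is 21 (since 1701 ≤ 1837 < 1870), so the first above is n = 22, value 1870.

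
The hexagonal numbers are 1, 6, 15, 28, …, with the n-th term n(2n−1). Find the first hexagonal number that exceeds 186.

190

Solve n(2n−1) > 186 for integer n.
The largest n with value ≤ 186 is 9 (since 153 ≤ 186 < 190), so the first above is n = 10, value 190.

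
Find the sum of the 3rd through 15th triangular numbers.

676

Σ i(i+1)/2 = (Σi² + Σi) / 2 over i = 3..15.
Σi = 120 − 3 = 117 and Σi² = 1240 − 5 = 1235.
(1·1235 + 1·117) / 2 = 1352/2 = 676.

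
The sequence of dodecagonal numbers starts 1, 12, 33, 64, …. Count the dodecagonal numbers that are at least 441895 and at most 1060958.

The n-th dodecagonal number is n(5n−4).
Smallest index with value ≥ 441895: n = 298 (giving 442828).
Largest index with value ≤ 1060958: n = 461 (giving 1060761).
Indices 298 through 461: 164 terms.

164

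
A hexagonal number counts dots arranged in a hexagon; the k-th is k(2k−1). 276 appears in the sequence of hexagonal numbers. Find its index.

Set n(2n−1) = 276, giving 2n² − n − 276 = 0.
So n = (1 + 47) / 4 = 48/4 = 12.
Check: 12·(2·12 − 1) = 276. ✓

12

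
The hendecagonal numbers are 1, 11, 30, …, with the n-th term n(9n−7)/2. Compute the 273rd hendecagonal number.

273·(9·273 − 7)/2 = 273·2450/2 = 273·1225 = 334425.

334425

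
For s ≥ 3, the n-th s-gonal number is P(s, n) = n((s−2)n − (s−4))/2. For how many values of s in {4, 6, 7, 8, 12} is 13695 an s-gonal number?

s = 4: P(4, 117) = 13689 and P(4, 118) = 13924; 13695 is not s-gonal.
s = 6: P(6, 83) = 13695. ✓
s = 7: P(7, 74) = 13579 and P(7, 75) = 13950; 13695 is not s-gonal.
s = 8: P(8, 67) = 13333 and P(8, 68) = 13736; 13695 is not s-gonal.
s = 12: P(12, 52) = 13312 and P(12, 53) = 13833; 13695 is not s-gonal.
Hits: s ∈ {6} → 1.

1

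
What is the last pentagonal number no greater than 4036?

Solve n(3n−1)/2 ≤ 4036 for integer n.
n = 52 gives 4030 ≤ 4036, while n = 53 gives 4187 > 4036; so the answer is 4030.

4030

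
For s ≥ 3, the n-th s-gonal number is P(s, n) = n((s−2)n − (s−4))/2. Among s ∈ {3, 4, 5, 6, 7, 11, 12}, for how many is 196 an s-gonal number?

2

s = 3: P(3, 19) = 190 and P(3, 20) = 210; 196 is not s-gonal.
s = 4: P(4, 14) = 196. ✓
s = 5: P(5, 11) = 176 and P(5, 12) = 210; 196 is not s-gonal.
s = 6: P(6, 10) = 190 and P(6, 11) = 231; 196 is not s-gonal.
s = 7: P(7, 9) = 189 and P(7, 10) = 235; 196 is not s-gonal.
s = 11: P(11, 7) = 196. ✓
s = 12: P(12, 6) = 156 and P(12, 7) = 217; 196 is not s-gonal.
Hits: s ∈ {4, 11} → 2.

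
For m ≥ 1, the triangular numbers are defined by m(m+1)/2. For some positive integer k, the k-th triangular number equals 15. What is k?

Set n(n+1)/2 = 15, giving n² + n − 30 = 0.
The discriminant is 1 + 8·15 = 121, and √121 = 11.
So n = (-1 + 11) / 2 = 10/2 = 5.

5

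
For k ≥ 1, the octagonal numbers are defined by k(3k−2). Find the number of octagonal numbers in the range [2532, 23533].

The n-th octagonal number is n(3n−2).
Smallest index with value ≥ 2532: n = 30 (giving 2640).
Largest index with value ≤ 23533: n = 88 (giving 23056).
Indices 30 through 88: 59 terms.

59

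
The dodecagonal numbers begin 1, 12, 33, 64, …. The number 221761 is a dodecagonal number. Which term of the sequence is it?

Set n(5n−4) = 221761, giving 5n² − 4n − 221761 = 0.
The discriminant is 16 + 20·221761 = 4435236, and √4435236 = 2106.
So n = (4 + 2106) / 10 = 2110/10 = 211.

211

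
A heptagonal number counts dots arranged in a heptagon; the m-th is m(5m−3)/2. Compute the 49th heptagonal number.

The 49th heptagonal number is n(5n−3)/2 with n = 49.
49·(5·49 − 3)/2 = 49·242/2 = 49·121 = 5929.

5929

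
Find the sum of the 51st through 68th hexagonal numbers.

127347

Σ i(2i−1) = 2Σi² − Σi over i = 51..68.
Σi = 2346 − 1275 = 1071 and Σi² = 107134 − 42925 = 64209.
2·64209 − 1·1071 = 127347.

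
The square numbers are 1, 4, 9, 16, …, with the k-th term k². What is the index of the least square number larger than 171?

Solve n² > 171 for integer n.
The largest n with value ≤ 171 is 13 (since 169 ≤ 171 < 196), so the first above is n = 14, value 196.

14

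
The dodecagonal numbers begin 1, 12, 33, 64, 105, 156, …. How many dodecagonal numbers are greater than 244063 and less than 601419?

126

The n-th dodecagonal number is n(5n−4).
Smallest index with value > 244063: n = 222 (giving 245532).
Largest index with value < 601419: n = 347 (giving 600657).
Indices 222 through 347: 126 terms.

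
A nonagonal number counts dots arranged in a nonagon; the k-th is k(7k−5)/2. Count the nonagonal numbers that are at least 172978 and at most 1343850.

The n-th nonagonal number is n(7n−5)/2.
Smallest index with value ≥ 172978: n = 223 (giving 173494).
Largest index with value ≤ 1343850: n = 620 (giving 1343850).
Indices 223 through 620: 398 terms.

398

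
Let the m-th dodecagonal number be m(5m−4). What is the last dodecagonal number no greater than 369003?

Solve n(5n−4) ≤ 369003 for integer n.
n = 272 gives 368832 ≤ 369003, while n = 273 gives 371553 > 369003; so the answer is 368832.

368832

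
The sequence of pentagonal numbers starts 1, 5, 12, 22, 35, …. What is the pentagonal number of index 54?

4347

The 54th pentagonal number is n(3n−1)/2 with n = 54.
54·(3·54 − 1)/2 = 54·161/2 = 4347.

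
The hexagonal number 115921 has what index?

Set n(2n−1) = 115921, giving 2n² − n − 115921 = 0.
The discriminant is 1 + 8·115921 = 927369, and √927369 = 963.
So n = (1 + 963) / 4 = 964/4 = 241.

241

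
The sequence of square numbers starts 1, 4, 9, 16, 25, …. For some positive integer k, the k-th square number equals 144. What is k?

We need n² = 144, so n = √144 = 12.
Check: 12² = 144. ✓

12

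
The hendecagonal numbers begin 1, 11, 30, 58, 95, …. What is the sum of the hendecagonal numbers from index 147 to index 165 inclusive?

Σ i(9i−7)/2 = (9Σi² − 7Σi) / 2 over i = 147..165.
Σi = 13695 − 10731 = 2964 and Σi² = 1511015 − 1048061 = 462954.
(9·462954 − 7·2964) / 2 = 4145838/2 = 2072919.

2072919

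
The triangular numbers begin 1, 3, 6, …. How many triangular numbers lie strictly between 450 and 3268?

The n-th triangular number is n(n+1)/2.
Smallest index with value > 450: n = 30 (giving 465).
Largest index with value < 3268: n = 80 (giving 3240).
Indices 30 through 80: 51 terms.

51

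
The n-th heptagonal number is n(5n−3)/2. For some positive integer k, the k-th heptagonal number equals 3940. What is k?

Set n(5n−3)/2 = 3940, giving 5n² − 3n − 7880 = 0.
The discriminant is 9 + 40·3940 = 157609, and √157609 = 397.
So n = (3 + 397) / 10 = 400/10 = 40.

40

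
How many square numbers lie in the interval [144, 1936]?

The n-th square number is n².
Smallest index with value ≥ 144: n = 12 (giving 144).
Largest index with value ≤ 1936: n = 44 (giving 1936).
Indices 12 through 44: 33 terms.

33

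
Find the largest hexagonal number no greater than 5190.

Solve n(2n−1) ≤ 5190 for integer n.
n = 51 gives 5151 ≤ 5190, while n = 52 gives 5356 > 5190; so the answer is 5151.

5151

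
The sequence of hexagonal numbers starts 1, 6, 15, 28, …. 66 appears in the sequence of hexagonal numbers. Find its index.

Set n(2n−1) = 66, giving 2n² − n − 66 = 0.
The discriminant is 1 + 8·66 = 529, and √529 = 23.
So n = (1 + 23) / 4 = 24/4 = 6.

6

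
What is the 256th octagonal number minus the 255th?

Consecutive octagonal numbers differ by 6n − 5: here 6·256 − 5 = 1531.

1531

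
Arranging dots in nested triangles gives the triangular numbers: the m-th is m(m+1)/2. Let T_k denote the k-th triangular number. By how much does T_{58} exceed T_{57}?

Consecutive triangular numbers differ by n: T_{58} − T_{57} = 58.

58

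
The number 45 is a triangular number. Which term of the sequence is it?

Set n(n+1)/2 = 45, giving n² + n − 90 = 0.
The discriminant is 1 + 8·45 = 361, and √361 = 19.
So n = (-1 + 19) / 2 = 18/2 = 9.
Check: 9·10/2 = 45. ✓

9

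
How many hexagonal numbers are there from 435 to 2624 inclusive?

22

The n-th hexagonal number is n(2n−1).
Smallest index with value ≥ 435: n = 15 (giving 435).
Largest index with value ≤ 2624: n = 36 (giving 2556).
Indices 15 through 36: 22 terms.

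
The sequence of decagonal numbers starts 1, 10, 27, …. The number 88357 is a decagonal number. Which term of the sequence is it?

149

Set n(4n−3) = 88357, giving 4n² − 3n − 88357 = 0.
The discriminant is 9 + 16·88357 = 1413721, and √1413721 = 1189.
So n = (3 + 1189) / 8 = 1192/8 = 149.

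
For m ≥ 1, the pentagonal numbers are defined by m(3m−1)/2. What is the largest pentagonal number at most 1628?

Solve n(3n−1)/2 ≤ 1628 for integer n.
n = 33 gives 1617 ≤ 1628, while n = 34 gives 1717 > 1628; so the answer is 1617.

1617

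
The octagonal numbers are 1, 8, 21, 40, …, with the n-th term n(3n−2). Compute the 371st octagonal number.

412181

The 371st octagonal number is n(3n−2) with n = 371.
371·(3·371 − 2) = 371·1111 = 412181.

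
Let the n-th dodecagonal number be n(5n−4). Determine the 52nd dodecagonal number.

The 52nd dodecagonal number is n(5n−4) with n = 52.
52·(5·52 − 4) = 52·256 = 13312.

13312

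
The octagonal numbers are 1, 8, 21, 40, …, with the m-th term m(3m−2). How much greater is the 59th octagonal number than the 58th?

349

Consecutive octagonal numbers differ by 6n − 5: here 6·59 − 5 = 349.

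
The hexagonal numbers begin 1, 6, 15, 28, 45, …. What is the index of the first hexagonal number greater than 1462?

Solve n(2n−1) > 1462 for integer n.
The largest n with value ≤ 1462 is 27 (since 1431 ≤ 1462 < 1540), so the first above is n = 28, value 1540.

28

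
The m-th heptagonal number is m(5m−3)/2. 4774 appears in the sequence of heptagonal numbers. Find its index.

44

Set n(5n−3)/2 = 4774, giving 5n² − 3n − 9548 = 0.
The discriminant is 9 + 40·4774 = 190969, and √190969 = 437.
So n = (3 + 437) / 10 = 440/10 = 44.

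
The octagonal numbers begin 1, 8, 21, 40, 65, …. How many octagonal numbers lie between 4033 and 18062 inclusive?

41

The n-th octagonal number is n(3n−2).
Smallest index with value ≥ 4033: n = 37 (giving 4033).
Largest index with value ≤ 18062: n = 77 (giving 17633).
Indices 37 through 77: 41 terms.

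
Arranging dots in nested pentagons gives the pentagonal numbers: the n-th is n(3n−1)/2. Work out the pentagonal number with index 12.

210

12·(3·12 − 1)/2 = 12·35/2 = 210.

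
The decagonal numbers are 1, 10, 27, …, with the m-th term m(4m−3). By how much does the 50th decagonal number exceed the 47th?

50·(4·50 − 3) = 9850 and 47·(4·47 − 3) = 8695.
Difference: 9850 − 8695 = 1155.

1155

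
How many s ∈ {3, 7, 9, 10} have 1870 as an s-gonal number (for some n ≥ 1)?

s = 3: P(3, 60) = 1830 and P(3, 61) = 1891; 1870 is not s-gonal.
s = 7: P(7, 27) = 1782 and P(7, 28) = 1918; 1870 is not s-gonal.
s = 9: P(9, 23) = 1794 and P(9, 24) = 1956; 1870 is not s-gonal.
s = 10: P(10, 22) = 1870. ✓
Hits: s ∈ {10} → 1.

1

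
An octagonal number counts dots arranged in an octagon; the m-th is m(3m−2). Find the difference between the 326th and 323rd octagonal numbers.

5835

326·(3·326 − 2) = 318176 and 323·(3·323 − 2) = 312341.
Difference: 318176 − 312341 = 5835.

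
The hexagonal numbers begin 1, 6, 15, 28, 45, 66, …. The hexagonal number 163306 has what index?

286

Set n(2n−1) = 163306, giving 2n² − n − 163306 = 0.
So n = (1 + 1143) / 4 = 1144/4 = 286.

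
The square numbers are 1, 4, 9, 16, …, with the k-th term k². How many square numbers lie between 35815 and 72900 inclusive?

The n-th square number is n².
Smallest index with value ≥ 35815: n = 190 (giving 36100).
Largest index with value ≤ 72900: n = 270 (giving 72900).
Indices 190 through 270: 81 terms.

81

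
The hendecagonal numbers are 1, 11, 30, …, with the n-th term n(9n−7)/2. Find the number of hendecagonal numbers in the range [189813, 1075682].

The n-th hendecagonal number is n(9n−7)/2.
Smallest index with value ≥ 189813: n = 206 (giving 190241).
Largest index with value ≤ 1075682: n = 489 (giving 1074333).
Indices 206 through 489: 284 terms.

284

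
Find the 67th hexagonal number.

8911

The 67th hexagonal number is n(2n−1) with n = 67.
67·(2·67 − 1) = 67·133 = 8911.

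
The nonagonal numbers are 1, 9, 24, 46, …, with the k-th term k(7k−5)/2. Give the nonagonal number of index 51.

8976

51·(7·51 − 5)/2 = 51·352/2 = 51·176 = 8976.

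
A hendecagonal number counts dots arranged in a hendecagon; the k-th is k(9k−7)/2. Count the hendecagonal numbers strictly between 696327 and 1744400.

The n-th hendecagonal number is n(9n−7)/2.
Smallest index with value > 696327: n = 394 (giving 697183).
Largest index with value < 1744400: n = 622 (giving 1738801).
Indices 394 through 622: 229 terms.

229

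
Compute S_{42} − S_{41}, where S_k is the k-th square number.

83

n² − (n−1)² = 2n − 1, so 42² − 41² = 2·42 − 1 = 83.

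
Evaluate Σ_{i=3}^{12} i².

645

Σ_{i=3}^{12} i² = 650 − 5 = 645.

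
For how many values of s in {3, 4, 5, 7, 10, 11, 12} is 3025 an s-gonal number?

s = 3: P(3, 77) = 3003 and P(3, 78) = 3081; 3025 is not s-gonal.
s = 4: P(4, 55) = 3025. ✓
s = 5: P(5, 45) = 3015 and P(5, 46) = 3151; 3025 is not s-gonal.
s = 7: P(7, 35) = 3010 and P(7, 36) = 3186; 3025 is not s-gonal.
s = 10: P(10, 27) = 2835 and P(10, 28) = 3052; 3025 is not s-gonal.
s = 11: P(11, 26) = 2951 and P(11, 27) = 3186; 3025 is not s-gonal.
s = 12: P(12, 25) = 3025. ✓
Hits: s ∈ {4, 12} → 2.

2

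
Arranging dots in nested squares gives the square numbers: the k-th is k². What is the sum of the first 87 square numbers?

223300

Σ_{i=1}^{87} i² = 87·88·175/6 = 223300.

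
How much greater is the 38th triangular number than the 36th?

38·39/2 = 741 and 36·37/2 = 666.
Difference: 741 − 666 = 75.

75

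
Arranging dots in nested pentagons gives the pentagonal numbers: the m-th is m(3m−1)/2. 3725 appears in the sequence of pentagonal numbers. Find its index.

50

Set n(3n−1)/2 = 3725, giving 3n² − n − 7450 = 0.
The discriminant is 1 + 24·3725 = 89401, and √89401 = 299.
So n = (1 + 299) / 6 = 300/6 = 50.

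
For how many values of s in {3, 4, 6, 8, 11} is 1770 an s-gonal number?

2

s = 3: P(3, 59) = 1770. ✓
s = 4: P(4, 42) = 1764 and P(4, 43) = 1849; 1770 is not s-gonal.
s = 6: P(6, 30) = 1770. ✓
s = 8: P(8, 24) = 1680 and P(8, 25) = 1825; 1770 is not s-gonal.
s = 11: P(11, 20) = 1730 and P(11, 21) = 1911; 1770 is not s-gonal.
Hits: s ∈ {3, 6} → 2.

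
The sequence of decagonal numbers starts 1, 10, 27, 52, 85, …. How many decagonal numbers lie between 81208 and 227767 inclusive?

The n-th decagonal number is n(4n−3).
Smallest index with value ≥ 81208: n = 143 (giving 81367).
Largest index with value ≤ 227767: n = 239 (giving 227767).
Indices 143 through 239: 97 terms.

97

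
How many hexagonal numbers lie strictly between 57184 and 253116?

186

The n-th hexagonal number is n(2n−1).
Smallest index with value > 57184: n = 170 (giving 57630).
Largest index with value < 253116: n = 355 (giving 251695).
Indices 170 through 355: 186 terms.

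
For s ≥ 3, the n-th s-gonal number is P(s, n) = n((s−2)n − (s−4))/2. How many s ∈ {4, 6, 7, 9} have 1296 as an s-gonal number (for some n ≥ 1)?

1

s = 4: P(4, 36) = 1296. ✓
s = 6: P(6, 25) = 1225 and P(6, 26) = 1326; 1296 is not s-gonal.
s = 7: P(7, 23) = 1288 and P(7, 24) = 1404; 1296 is not s-gonal.
s = 9: P(9, 19) = 1216 and P(9, 20) = 1350; 1296 is not s-gonal.
Hits: s ∈ {4} → 1.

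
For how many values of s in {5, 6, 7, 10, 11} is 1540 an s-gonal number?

2

s = 5: P(5, 32) = 1520 and P(5, 33) = 1617; 1540 is not s-gonal.
s = 6: P(6, 28) = 1540. ✓
s = 7: P(7, 25) = 1525 and P(7, 26) = 1651; 1540 is not s-gonal.
s = 10: P(10, 20) = 1540. ✓
s = 11: P(11, 18) = 1395 and P(11, 19) = 1558; 1540 is not s-gonal.
Hits: s ∈ {6, 10} → 2.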